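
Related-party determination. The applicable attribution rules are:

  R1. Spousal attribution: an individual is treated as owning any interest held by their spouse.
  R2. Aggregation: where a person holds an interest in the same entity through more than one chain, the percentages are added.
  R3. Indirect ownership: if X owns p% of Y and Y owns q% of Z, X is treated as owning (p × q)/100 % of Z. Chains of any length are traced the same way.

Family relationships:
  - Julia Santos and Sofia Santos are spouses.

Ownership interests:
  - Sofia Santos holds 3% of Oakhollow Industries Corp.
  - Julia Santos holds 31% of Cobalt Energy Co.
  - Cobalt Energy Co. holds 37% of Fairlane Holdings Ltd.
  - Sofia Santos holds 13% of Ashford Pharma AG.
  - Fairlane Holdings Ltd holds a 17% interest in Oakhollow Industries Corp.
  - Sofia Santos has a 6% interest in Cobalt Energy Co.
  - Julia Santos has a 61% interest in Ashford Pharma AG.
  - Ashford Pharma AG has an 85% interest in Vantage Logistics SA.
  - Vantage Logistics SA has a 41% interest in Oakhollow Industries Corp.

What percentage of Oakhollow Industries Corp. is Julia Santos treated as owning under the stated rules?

31.1163%

By spousal attribution (R1), Julia Santos is treated as also owning Sofia Santos's interest in Ashford Pharma AG, giving 61% + 13% = 74%.
By spousal attribution (R1), Julia Santos is treated as also owning Sofia Santos's interest in Cobalt Energy Co, giving 31% + 6% = 37%.
By spousal attribution (R1), Julia Santos is treated as owning Sofia Santos's 3% interest in Oakhollow Industries Corp.
Chain via Ashford Pharma AG → Vantage Logistics SA (R3): 74% × 85% × 41% = 25.789% of Oakhollow Industries Corp.
Chain via Cobalt Energy Co. → Fairlane Holdings Ltd (R3): 37% × 37% × 17% = 2.3273% of Oakhollow Industries Corp.
Direct interest in Oakhollow Industries Corp: 3%.
Aggregating (R2): 25.789% + 2.3273% + 3% = 31.1163%.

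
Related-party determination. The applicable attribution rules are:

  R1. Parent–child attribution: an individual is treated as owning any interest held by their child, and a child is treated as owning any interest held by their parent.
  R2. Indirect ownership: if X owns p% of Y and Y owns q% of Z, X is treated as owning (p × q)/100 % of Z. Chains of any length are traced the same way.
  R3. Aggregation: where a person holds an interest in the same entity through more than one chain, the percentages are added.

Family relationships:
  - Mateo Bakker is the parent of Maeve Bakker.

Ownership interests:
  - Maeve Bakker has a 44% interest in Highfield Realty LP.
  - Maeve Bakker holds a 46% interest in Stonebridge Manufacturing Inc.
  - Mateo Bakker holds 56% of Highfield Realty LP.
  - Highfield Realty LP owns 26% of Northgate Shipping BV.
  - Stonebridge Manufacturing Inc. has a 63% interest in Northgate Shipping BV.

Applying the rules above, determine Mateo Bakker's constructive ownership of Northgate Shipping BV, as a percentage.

By parent–child attribution (R1), Mateo Bakker is treated as also owning Maeve Bakker's interest in Highfield Realty LP, giving 56% + 44% = 100%.
By parent–child attribution (R1), Mateo Bakker is treated as owning Maeve Bakker's 46% interest in Stonebridge Manufacturing Inc.
Chain via Highfield Realty LP (R2): 100% × 26% = 26% of Northgate Shipping BV.
Chain via Stonebridge Manufacturing Inc. (R2): 46% × 63% = 28.98% of Northgate Shipping BV.
Aggregating (R3): 26% + 28.98% = 54.98%.

54.98%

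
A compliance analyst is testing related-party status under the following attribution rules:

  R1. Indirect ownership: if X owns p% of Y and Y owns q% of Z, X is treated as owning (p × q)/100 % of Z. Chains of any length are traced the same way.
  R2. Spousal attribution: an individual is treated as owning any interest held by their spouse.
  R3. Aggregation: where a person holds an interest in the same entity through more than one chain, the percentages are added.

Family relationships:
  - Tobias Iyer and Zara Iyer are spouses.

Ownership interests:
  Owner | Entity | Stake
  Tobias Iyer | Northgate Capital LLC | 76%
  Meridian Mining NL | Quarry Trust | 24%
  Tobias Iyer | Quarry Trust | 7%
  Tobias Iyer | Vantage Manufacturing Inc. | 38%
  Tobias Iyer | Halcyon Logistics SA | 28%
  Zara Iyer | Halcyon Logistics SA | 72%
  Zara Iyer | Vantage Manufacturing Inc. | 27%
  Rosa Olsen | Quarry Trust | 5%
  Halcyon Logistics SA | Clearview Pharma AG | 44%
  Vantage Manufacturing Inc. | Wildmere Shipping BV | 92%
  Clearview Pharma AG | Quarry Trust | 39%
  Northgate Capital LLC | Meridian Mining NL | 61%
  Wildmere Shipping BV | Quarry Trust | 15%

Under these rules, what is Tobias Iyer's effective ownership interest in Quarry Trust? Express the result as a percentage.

44.2564%

By spousal attribution (R2), Tobias Iyer is treated as also owning Zara Iyer's interest in Halcyon Logistics SA, giving 28% + 72% = 100%.
By spousal attribution (R2), Tobias Iyer is treated as also owning Zara Iyer's interest in Vantage Manufacturing Inc, giving 38% + 27% = 65%.
Chain via Halcyon Logistics SA → Clearview Pharma AG (R1): 100% × 44% × 39% = 17.16% of Quarry Trust.
Chain via Vantage Manufacturing Inc. → Wildmere Shipping BV (R1): 65% × 92% × 15% = 8.97% of Quarry Trust.
Chain via Northgate Capital LLC → Meridian Mining NL (R1): 76% × 61% × 24% = 11.1264% of Quarry Trust.
Direct interest in Quarry Trust: 7%.
Aggregating (R3): 17.16% + 8.97% + 11.1264% + 7% = 44.2564%.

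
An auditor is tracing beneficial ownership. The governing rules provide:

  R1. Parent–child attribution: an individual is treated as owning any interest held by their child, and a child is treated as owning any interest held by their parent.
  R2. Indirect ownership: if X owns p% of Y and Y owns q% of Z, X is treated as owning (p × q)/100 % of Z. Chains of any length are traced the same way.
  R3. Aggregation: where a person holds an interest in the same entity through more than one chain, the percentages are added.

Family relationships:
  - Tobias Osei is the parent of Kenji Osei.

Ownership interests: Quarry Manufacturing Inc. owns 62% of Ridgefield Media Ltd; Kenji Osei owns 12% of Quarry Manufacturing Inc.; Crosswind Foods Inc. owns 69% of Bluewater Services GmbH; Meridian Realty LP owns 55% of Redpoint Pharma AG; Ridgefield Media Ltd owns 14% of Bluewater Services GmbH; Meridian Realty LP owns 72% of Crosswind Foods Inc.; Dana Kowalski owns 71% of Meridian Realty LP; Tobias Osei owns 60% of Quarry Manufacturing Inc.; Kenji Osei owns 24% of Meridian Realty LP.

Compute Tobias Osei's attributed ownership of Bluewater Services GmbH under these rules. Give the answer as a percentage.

18.1728%

By parent–child attribution (R1), Tobias Osei is treated as also owning Kenji Osei's interest in Quarry Manufacturing Inc, giving 60% + 12% = 72%.
By parent–child attribution (R1), Tobias Osei is treated as owning Kenji Osei's 24% interest in Meridian Realty LP.
Chain via Quarry Manufacturing Inc. → Ridgefield Media Ltd (R2): 72% × 62% × 14% = 6.2496% of Bluewater Services GmbH.
Chain via Meridian Realty LP → Crosswind Foods Inc. (R2): 24% × 72% × 69% = 11.9232% of Bluewater Services GmbH.
Aggregating (R3): 6.2496% + 11.9232% = 18.1728%.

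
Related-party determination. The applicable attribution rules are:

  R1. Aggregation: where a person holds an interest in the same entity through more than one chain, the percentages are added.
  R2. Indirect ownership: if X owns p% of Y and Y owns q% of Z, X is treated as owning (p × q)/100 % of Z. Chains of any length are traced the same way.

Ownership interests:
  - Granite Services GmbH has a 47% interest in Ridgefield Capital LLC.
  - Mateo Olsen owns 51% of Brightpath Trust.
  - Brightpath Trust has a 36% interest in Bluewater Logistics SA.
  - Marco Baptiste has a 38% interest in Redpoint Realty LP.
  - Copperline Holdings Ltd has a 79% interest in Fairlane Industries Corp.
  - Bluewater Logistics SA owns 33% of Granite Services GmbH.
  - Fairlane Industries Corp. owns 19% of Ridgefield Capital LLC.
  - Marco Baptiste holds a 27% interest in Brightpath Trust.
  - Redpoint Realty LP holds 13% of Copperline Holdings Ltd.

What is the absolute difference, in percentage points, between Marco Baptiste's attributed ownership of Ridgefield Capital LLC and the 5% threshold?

2.750934

Chain via Brightpath Trust → Bluewater Logistics SA → Granite Services GmbH (R2): 27% × 36% × 33% × 47% = 1.507572% of Ridgefield Capital LLC.
Chain via Redpoint Realty LP → Copperline Holdings Ltd → Fairlane Industries Corp. (R2): 38% × 13% × 79% × 19% = 0.741494% of Ridgefield Capital LLC.
Aggregating (R1): 1.507572% + 0.741494% = 2.249066%.
2.249066% falls short of the 5% threshold by 2.750934 percentage points.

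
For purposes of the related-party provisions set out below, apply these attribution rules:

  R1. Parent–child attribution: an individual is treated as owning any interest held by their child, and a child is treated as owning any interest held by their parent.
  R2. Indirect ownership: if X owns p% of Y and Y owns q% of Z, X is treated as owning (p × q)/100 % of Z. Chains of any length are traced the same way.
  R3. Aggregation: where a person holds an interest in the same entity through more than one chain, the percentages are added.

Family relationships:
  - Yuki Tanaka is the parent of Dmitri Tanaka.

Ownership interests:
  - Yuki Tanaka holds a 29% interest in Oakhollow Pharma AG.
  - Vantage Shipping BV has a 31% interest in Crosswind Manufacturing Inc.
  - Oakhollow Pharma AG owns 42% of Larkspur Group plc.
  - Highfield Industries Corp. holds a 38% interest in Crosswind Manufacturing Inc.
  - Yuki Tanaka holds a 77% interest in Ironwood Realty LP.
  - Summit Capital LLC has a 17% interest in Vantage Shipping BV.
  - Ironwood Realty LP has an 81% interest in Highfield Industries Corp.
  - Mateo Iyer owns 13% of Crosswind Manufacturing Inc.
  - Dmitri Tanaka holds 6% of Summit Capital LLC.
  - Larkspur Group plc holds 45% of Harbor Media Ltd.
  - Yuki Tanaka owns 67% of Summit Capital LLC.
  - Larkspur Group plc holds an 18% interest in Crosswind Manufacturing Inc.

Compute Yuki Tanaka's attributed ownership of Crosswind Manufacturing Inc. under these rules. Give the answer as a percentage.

By parent–child attribution (R1), Yuki Tanaka is treated as also owning Dmitri Tanaka's interest in Summit Capital LLC, giving 67% + 6% = 73%.
Chain via Ironwood Realty LP → Highfield Industries Corp. (R2): 77% × 81% × 38% = 23.7006% of Crosswind Manufacturing Inc.
Chain via Oakhollow Pharma AG → Larkspur Group plc (R2): 29% × 42% × 18% = 2.1924% of Crosswind Manufacturing Inc.
Chain via Summit Capital LLC → Vantage Shipping BV (R2): 73% × 17% × 31% = 3.8471% of Crosswind Manufacturing Inc.
Aggregating (R3): 23.7006% + 2.1924% + 3.8471% = 29.7401%.

29.7401%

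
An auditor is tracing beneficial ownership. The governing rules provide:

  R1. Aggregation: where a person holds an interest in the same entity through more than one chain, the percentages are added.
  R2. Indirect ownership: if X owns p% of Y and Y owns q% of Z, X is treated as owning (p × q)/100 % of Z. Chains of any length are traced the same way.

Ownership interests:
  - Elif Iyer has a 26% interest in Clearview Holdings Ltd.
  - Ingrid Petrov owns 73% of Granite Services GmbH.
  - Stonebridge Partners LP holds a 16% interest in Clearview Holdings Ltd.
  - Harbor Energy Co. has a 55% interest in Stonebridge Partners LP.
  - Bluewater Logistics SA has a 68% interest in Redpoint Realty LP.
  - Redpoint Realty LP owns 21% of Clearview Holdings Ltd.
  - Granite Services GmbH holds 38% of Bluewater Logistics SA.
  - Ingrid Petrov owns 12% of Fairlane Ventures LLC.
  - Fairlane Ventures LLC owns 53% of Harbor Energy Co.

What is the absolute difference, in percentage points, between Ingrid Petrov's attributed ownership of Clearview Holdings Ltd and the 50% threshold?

Chain via Fairlane Ventures LLC → Harbor Energy Co. → Stonebridge Partners LP (R2): 12% × 53% × 55% × 16% = 0.55968% of Clearview Holdings Ltd.
Chain via Granite Services GmbH → Bluewater Logistics SA → Redpoint Realty LP (R2): 73% × 38% × 68% × 21% = 3.961272% of Clearview Holdings Ltd.
Aggregating (R1): 0.55968% + 3.961272% = 4.520952%.
4.520952% falls short of the 50% threshold by 45.479048 percentage points.

45.479048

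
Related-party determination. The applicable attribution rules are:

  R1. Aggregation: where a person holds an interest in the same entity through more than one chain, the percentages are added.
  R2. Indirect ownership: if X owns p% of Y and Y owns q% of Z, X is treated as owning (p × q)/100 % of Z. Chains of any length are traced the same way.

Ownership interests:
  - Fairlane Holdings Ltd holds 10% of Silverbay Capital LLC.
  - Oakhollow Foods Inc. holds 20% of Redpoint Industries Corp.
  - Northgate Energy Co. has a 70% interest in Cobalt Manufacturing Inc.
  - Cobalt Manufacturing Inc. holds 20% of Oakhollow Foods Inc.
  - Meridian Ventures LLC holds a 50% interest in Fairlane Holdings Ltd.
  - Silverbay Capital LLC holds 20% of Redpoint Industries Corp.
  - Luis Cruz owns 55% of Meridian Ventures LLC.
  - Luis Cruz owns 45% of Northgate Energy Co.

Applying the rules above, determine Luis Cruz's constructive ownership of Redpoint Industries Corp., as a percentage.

1.81%

Chain via Meridian Ventures LLC → Fairlane Holdings Ltd → Silverbay Capital LLC (R2): 55% × 50% × 10% × 20% = 0.55% of Redpoint Industries Corp.
Chain via Northgate Energy Co. → Cobalt Manufacturing Inc. → Oakhollow Foods Inc. (R2): 45% × 70% × 20% × 20% = 1.26% of Redpoint Industries Corp.
Aggregating (R1): 0.55% + 1.26% = 1.81%.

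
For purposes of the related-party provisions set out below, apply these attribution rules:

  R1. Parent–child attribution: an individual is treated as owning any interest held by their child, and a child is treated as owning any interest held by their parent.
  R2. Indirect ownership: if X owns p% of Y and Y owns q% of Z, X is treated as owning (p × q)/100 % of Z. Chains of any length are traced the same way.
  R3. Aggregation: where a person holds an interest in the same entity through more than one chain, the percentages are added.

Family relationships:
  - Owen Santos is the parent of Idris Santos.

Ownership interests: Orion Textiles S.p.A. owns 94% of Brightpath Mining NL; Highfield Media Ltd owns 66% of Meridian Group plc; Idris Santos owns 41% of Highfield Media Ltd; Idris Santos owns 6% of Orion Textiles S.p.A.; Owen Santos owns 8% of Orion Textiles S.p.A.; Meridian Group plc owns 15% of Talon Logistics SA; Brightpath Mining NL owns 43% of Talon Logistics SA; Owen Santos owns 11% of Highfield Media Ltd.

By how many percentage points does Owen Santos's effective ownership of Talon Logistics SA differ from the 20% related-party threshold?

By parent–child attribution (R1), Owen Santos is treated as also owning Idris Santos's interest in Orion Textiles S.p.A, giving 8% + 6% = 14%.
By parent–child attribution (R1), Owen Santos is treated as also owning Idris Santos's interest in Highfield Media Ltd, giving 11% + 41% = 52%.
Chain via Orion Textiles S.p.A. → Brightpath Mining NL (R2): 14% × 94% × 43% = 5.6588% of Talon Logistics SA.
Chain via Highfield Media Ltd → Meridian Group plc (R2): 52% × 66% × 15% = 5.148% of Talon Logistics SA.
Aggregating (R3): 5.6588% + 5.148% = 10.8068%.
10.8068% falls short of the 20% threshold by 9.1932 percentage points.

9.1932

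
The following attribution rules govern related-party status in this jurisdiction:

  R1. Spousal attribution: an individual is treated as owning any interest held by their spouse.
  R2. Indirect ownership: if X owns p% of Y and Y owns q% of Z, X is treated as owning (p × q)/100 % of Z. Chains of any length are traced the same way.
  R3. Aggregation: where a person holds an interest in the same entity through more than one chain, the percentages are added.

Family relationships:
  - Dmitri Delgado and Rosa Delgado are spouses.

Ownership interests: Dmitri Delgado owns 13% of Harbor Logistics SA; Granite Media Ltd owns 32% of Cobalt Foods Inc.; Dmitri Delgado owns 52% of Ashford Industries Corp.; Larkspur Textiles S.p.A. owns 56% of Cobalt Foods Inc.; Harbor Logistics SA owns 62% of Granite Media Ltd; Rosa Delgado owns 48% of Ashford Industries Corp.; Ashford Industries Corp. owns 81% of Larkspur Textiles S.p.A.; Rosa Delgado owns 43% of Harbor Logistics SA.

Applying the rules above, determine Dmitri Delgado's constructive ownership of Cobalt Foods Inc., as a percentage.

By spousal attribution (R1), Dmitri Delgado is treated as also owning Rosa Delgado's interest in Ashford Industries Corp, giving 52% + 48% = 100%.
By spousal attribution (R1), Dmitri Delgado is treated as also owning Rosa Delgado's interest in Harbor Logistics SA, giving 13% + 43% = 56%.
Chain via Ashford Industries Corp. → Larkspur Textiles S.p.A. (R2): 100% × 81% × 56% = 45.36% of Cobalt Foods Inc.
Chain via Harbor Logistics SA → Granite Media Ltd (R2): 56% × 62% × 32% = 11.1104% of Cobalt Foods Inc.
Aggregating (R3): 45.36% + 11.1104% = 56.4704%.

56.4704%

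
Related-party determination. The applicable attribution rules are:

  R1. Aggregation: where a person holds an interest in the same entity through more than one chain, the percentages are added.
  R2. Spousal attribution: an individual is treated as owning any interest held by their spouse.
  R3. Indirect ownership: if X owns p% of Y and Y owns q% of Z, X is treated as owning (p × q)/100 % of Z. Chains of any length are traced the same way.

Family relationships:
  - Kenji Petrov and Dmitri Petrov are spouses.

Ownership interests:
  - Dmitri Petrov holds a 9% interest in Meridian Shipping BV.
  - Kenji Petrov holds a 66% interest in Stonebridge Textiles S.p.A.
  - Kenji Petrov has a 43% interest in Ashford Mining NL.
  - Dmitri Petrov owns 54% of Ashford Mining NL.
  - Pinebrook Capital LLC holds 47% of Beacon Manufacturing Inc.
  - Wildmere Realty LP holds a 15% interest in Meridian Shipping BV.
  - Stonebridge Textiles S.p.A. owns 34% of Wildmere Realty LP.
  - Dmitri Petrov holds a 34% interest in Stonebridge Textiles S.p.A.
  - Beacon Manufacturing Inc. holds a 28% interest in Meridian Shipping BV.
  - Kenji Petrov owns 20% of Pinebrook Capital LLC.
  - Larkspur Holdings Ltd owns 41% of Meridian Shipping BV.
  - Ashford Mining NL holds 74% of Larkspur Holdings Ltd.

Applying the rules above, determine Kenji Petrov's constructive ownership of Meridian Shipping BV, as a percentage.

By spousal attribution (R2), Kenji Petrov is treated as also owning Dmitri Petrov's interest in Stonebridge Textiles S.p.A, giving 66% + 34% = 100%.
By spousal attribution (R2), Kenji Petrov is treated as also owning Dmitri Petrov's interest in Ashford Mining NL, giving 43% + 54% = 97%.
By spousal attribution (R2), Kenji Petrov is treated as owning Dmitri Petrov's 9% interest in Meridian Shipping BV.
Chain via Stonebridge Textiles S.p.A. → Wildmere Realty LP (R3): 100% × 34% × 15% = 5.1% of Meridian Shipping BV.
Chain via Ashford Mining NL → Larkspur Holdings Ltd (R3): 97% × 74% × 41% = 29.4298% of Meridian Shipping BV.
Chain via Pinebrook Capital LLC → Beacon Manufacturing Inc. (R3): 20% × 47% × 28% = 2.632% of Meridian Shipping BV.
Direct interest in Meridian Shipping BV: 9%.
Aggregating (R1): 5.1% + 29.4298% + 2.632% + 9% = 46.1618%.

46.1618%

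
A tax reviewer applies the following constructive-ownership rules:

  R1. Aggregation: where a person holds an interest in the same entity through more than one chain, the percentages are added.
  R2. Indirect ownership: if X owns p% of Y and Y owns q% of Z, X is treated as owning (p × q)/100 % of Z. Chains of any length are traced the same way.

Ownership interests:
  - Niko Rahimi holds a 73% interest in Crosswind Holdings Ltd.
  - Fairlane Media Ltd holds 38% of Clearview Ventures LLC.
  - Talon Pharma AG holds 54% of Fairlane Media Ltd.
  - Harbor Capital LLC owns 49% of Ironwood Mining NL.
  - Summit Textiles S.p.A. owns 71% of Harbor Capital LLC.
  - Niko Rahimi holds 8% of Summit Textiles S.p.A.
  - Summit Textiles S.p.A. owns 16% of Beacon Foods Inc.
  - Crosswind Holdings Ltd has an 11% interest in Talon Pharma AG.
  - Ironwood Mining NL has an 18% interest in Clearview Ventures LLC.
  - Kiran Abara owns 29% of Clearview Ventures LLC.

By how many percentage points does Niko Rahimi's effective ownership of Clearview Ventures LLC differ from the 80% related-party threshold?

77.851268

Chain via Summit Textiles S.p.A. → Harbor Capital LLC → Ironwood Mining NL (R2): 8% × 71% × 49% × 18% = 0.500976% of Clearview Ventures LLC.
Chain via Crosswind Holdings Ltd → Talon Pharma AG → Fairlane Media Ltd (R2): 73% × 11% × 54% × 38% = 1.647756% of Clearview Ventures LLC.
Aggregating (R1): 0.500976% + 1.647756% = 2.148732%.
2.148732% falls short of the 80% threshold by 77.851268 percentage points.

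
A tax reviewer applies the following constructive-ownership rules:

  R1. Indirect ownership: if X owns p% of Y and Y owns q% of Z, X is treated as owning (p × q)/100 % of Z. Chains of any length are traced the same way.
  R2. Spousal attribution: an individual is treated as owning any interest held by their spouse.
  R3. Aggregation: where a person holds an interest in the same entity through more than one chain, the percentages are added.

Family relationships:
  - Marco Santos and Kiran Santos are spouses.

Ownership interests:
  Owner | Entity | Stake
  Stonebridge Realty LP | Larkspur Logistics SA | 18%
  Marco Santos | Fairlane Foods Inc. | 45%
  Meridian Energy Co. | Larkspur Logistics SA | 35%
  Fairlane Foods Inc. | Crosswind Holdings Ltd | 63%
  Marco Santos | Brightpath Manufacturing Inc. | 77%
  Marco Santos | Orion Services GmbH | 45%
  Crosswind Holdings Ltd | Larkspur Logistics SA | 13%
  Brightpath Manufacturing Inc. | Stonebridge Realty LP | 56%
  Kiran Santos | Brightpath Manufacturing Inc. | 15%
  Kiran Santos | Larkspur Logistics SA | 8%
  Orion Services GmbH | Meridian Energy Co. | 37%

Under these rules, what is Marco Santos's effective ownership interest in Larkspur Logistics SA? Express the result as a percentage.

By spousal attribution (R2), Marco Santos is treated as also owning Kiran Santos's interest in Brightpath Manufacturing Inc, giving 77% + 15% = 92%.
By spousal attribution (R2), Marco Santos is treated as owning Kiran Santos's 8% interest in Larkspur Logistics SA.
Chain via Fairlane Foods Inc. → Crosswind Holdings Ltd (R1): 45% × 63% × 13% = 3.6855% of Larkspur Logistics SA.
Chain via Brightpath Manufacturing Inc. → Stonebridge Realty LP (R1): 92% × 56% × 18% = 9.2736% of Larkspur Logistics SA.
Chain via Orion Services GmbH → Meridian Energy Co. (R1): 45% × 37% × 35% = 5.8275% of Larkspur Logistics SA.
Direct interest in Larkspur Logistics SA: 8%.
Aggregating (R3): 3.6855% + 9.2736% + 5.8275% + 8% = 26.7866%.

26.7866%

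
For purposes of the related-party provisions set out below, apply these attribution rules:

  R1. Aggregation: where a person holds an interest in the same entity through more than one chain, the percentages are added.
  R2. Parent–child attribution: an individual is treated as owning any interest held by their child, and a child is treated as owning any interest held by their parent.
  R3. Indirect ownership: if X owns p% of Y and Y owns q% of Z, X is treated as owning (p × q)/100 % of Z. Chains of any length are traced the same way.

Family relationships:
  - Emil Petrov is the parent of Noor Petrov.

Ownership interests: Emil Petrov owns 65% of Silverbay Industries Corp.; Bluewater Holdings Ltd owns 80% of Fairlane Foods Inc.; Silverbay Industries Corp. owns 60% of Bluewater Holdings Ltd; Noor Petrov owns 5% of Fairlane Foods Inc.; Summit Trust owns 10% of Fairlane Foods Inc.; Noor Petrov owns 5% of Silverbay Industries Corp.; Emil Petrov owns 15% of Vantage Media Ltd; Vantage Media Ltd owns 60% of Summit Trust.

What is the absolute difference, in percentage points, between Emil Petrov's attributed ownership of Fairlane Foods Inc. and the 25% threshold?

14.5

By parent–child attribution (R2), Emil Petrov is treated as also owning Noor Petrov's interest in Silverbay Industries Corp, giving 65% + 5% = 70%.
By parent–child attribution (R2), Emil Petrov is treated as owning Noor Petrov's 5% interest in Fairlane Foods Inc.
Chain via Vantage Media Ltd → Summit Trust (R3): 15% × 60% × 10% = 0.9% of Fairlane Foods Inc.
Chain via Silverbay Industries Corp. → Bluewater Holdings Ltd (R3): 70% × 60% × 80% = 33.6% of Fairlane Foods Inc.
Direct interest in Fairlane Foods Inc: 5%.
Aggregating (R1): 0.9% + 33.6% + 5% = 39.5%.
39.5% exceeds the 25% threshold by 14.5 percentage points.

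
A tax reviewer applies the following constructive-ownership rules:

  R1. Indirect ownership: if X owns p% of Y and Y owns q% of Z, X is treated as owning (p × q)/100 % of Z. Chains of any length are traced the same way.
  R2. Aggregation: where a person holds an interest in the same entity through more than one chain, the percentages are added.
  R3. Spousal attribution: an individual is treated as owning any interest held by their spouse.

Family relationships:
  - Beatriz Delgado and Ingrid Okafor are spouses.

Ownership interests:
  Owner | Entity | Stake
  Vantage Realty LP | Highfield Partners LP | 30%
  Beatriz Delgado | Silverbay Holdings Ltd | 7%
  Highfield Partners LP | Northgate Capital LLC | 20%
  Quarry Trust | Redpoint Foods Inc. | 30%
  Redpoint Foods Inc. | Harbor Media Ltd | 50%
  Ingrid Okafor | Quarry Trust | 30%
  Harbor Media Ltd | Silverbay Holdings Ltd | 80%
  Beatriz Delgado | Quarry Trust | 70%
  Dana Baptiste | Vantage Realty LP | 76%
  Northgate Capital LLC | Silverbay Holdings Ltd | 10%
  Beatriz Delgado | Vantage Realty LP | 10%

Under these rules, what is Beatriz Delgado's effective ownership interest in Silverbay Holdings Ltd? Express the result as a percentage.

19.06%

By spousal attribution (R3), Beatriz Delgado is treated as also owning Ingrid Okafor's interest in Quarry Trust, giving 70% + 30% = 100%.
Chain via Vantage Realty LP → Highfield Partners LP → Northgate Capital LLC (R1): 10% × 30% × 20% × 10% = 0.06% of Silverbay Holdings Ltd.
Chain via Quarry Trust → Redpoint Foods Inc. → Harbor Media Ltd (R1): 100% × 30% × 50% × 80% = 12% of Silverbay Holdings Ltd.
Direct interest in Silverbay Holdings Ltd: 7%.
Aggregating (R2): 0.06% + 12% + 7% = 19.06%.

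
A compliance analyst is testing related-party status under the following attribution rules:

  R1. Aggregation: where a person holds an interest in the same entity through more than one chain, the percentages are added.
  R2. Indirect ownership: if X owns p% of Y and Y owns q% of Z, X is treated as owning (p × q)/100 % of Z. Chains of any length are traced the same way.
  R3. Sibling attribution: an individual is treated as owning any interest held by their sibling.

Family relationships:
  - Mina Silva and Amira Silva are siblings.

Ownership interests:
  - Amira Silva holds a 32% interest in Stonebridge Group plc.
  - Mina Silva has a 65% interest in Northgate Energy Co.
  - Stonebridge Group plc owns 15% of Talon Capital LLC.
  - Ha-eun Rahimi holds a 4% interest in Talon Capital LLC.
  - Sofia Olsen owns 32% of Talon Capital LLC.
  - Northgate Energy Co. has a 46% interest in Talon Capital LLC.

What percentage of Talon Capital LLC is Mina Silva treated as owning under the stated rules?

34.7%

By sibling attribution (R3), Mina Silva is treated as owning Amira Silva's 32% interest in Stonebridge Group plc.
Chain via Northgate Energy Co. (R2): 65% × 46% = 29.9% of Talon Capital LLC.
Chain via Stonebridge Group plc (R2): 32% × 15% = 4.8% of Talon Capital LLC.
Aggregating (R1): 29.9% + 4.8% = 34.7%.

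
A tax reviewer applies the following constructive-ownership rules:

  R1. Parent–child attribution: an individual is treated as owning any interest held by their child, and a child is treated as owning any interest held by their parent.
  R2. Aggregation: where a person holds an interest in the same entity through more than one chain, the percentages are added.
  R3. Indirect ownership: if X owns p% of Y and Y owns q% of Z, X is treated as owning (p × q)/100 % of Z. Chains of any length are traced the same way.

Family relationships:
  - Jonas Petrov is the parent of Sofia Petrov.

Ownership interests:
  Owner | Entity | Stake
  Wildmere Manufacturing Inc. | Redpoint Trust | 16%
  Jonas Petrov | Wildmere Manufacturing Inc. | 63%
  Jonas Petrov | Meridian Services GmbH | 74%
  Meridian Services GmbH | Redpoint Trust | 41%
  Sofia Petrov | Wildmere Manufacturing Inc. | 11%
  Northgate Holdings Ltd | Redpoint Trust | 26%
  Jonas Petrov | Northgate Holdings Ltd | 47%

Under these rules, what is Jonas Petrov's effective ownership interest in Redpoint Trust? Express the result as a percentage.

54.4%

By parent–child attribution (R1), Jonas Petrov is treated as also owning Sofia Petrov's interest in Wildmere Manufacturing Inc, giving 63% + 11% = 74%.
Chain via Wildmere Manufacturing Inc. (R3): 74% × 16% = 11.84% of Redpoint Trust.
Chain via Meridian Services GmbH (R3): 74% × 41% = 30.34% of Redpoint Trust.
Chain via Northgate Holdings Ltd (R3): 47% × 26% = 12.22% of Redpoint Trust.
Aggregating (R2): 11.84% + 30.34% + 12.22% = 54.4%.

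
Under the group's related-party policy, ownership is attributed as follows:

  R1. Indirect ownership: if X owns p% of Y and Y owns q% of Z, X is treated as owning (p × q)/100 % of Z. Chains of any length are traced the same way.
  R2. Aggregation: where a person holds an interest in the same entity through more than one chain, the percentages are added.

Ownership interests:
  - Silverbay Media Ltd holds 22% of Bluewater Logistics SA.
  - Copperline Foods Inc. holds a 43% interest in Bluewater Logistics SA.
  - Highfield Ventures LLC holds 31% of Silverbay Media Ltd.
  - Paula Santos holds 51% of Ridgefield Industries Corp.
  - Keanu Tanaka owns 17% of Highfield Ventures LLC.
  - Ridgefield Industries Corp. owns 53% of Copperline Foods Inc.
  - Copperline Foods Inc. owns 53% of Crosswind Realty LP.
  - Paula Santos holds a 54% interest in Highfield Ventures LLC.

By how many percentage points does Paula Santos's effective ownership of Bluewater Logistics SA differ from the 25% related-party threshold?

Chain via Ridgefield Industries Corp. → Copperline Foods Inc. (R1): 51% × 53% × 43% = 11.6229% of Bluewater Logistics SA.
Chain via Highfield Ventures LLC → Silverbay Media Ltd (R1): 54% × 31% × 22% = 3.6828% of Bluewater Logistics SA.
Aggregating (R2): 11.6229% + 3.6828% = 15.3057%.
15.3057% falls short of the 25% threshold by 9.6943 percentage points.

9.6943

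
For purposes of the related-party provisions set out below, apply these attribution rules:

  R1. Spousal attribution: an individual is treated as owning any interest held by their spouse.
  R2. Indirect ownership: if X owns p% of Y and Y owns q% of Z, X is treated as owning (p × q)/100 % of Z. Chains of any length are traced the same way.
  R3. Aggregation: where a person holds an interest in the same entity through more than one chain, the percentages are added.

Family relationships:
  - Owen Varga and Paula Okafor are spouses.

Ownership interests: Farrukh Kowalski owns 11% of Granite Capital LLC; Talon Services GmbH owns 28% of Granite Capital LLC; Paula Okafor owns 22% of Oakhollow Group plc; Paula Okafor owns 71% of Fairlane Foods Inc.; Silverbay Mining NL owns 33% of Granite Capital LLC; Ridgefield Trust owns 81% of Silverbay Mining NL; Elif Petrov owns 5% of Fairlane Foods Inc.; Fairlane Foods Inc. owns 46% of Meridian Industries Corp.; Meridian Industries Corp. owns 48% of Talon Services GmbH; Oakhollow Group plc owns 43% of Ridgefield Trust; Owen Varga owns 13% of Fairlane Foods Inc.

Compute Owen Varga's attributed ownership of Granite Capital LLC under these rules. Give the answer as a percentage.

7.721874%

By spousal attribution (R1), Owen Varga is treated as also owning Paula Okafor's interest in Fairlane Foods Inc, giving 13% + 71% = 84%.
By spousal attribution (R1), Owen Varga is treated as owning Paula Okafor's 22% interest in Oakhollow Group plc.
Chain via Fairlane Foods Inc. → Meridian Industries Corp. → Talon Services GmbH (R2): 84% × 46% × 48% × 28% = 5.193216% of Granite Capital LLC.
Chain via Oakhollow Group plc → Ridgefield Trust → Silverbay Mining NL (R2): 22% × 43% × 81% × 33% = 2.528658% of Granite Capital LLC.
Aggregating (R3): 5.193216% + 2.528658% = 7.721874%.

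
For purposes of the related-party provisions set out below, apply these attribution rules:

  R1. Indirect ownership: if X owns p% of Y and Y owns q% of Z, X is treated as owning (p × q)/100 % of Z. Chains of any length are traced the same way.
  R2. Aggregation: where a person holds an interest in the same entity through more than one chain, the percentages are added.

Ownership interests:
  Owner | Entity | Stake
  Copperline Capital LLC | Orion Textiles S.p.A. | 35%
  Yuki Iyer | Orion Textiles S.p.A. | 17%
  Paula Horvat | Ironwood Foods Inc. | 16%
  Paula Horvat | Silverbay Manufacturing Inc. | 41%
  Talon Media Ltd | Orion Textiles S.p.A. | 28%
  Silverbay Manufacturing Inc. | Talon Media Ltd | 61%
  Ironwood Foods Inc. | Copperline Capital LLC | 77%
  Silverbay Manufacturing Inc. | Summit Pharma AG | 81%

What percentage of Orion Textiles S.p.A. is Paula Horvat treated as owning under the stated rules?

11.3148%

Chain via Ironwood Foods Inc. → Copperline Capital LLC (R1): 16% × 77% × 35% = 4.312% of Orion Textiles S.p.A.
Chain via Silverbay Manufacturing Inc. → Talon Media Ltd (R1): 41% × 61% × 28% = 7.0028% of Orion Textiles S.p.A.
Aggregating (R2): 4.312% + 7.0028% = 11.3148%.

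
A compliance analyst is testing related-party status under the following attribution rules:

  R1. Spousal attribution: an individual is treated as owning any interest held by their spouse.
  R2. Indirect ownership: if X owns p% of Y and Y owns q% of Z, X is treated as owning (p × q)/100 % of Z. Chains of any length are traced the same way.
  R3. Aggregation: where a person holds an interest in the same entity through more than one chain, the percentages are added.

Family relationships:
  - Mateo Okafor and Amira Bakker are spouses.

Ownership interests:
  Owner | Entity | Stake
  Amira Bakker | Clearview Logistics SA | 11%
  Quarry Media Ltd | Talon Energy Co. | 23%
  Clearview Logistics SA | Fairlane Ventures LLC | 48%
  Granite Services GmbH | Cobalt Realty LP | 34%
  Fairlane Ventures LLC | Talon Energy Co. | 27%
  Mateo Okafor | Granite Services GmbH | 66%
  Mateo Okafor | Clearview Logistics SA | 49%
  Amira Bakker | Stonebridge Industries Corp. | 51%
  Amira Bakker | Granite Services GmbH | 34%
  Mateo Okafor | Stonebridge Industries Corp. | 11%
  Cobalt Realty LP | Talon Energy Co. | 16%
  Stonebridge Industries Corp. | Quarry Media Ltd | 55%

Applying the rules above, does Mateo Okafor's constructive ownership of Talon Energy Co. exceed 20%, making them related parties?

By spousal attribution (R1), Mateo Okafor is treated as also owning Amira Bakker's interest in Clearview Logistics SA, giving 49% + 11% = 60%.
By spousal attribution (R1), Mateo Okafor is treated as also owning Amira Bakker's interest in Granite Services GmbH, giving 66% + 34% = 100%.
By spousal attribution (R1), Mateo Okafor is treated as also owning Amira Bakker's interest in Stonebridge Industries Corp, giving 11% + 51% = 62%.
Chain via Clearview Logistics SA → Fairlane Ventures LLC (R2): 60% × 48% × 27% = 7.776% of Talon Energy Co.
Chain via Granite Services GmbH → Cobalt Realty LP (R2): 100% × 34% × 16% = 5.44% of Talon Energy Co.
Chain via Stonebridge Industries Corp. → Quarry Media Ltd (R2): 62% × 55% × 23% = 7.843% of Talon Energy Co.
Aggregating (R3): 7.776% + 5.44% + 7.843% = 21.059%.
21.059% exceeds the 20% threshold, so Mateo is a related party to Talon Energy Co.

Yes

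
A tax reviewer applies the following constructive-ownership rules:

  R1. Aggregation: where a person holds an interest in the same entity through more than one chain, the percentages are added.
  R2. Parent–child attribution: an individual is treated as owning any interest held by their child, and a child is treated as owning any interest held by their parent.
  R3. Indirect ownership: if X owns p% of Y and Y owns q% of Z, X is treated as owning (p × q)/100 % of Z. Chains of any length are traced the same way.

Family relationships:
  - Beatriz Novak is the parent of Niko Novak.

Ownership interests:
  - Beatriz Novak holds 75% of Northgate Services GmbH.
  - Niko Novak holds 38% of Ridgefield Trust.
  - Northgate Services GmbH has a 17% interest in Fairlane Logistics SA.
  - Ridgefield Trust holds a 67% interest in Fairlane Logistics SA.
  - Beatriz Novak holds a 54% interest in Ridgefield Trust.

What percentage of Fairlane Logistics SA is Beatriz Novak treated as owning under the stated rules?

By parent–child attribution (R2), Beatriz Novak is treated as also owning Niko Novak's interest in Ridgefield Trust, giving 54% + 38% = 92%.
Chain via Ridgefield Trust (R3): 92% × 67% = 61.64% of Fairlane Logistics SA.
Chain via Northgate Services GmbH (R3): 75% × 17% = 12.75% of Fairlane Logistics SA.
Aggregating (R1): 61.64% + 12.75% = 74.39%.

74.39%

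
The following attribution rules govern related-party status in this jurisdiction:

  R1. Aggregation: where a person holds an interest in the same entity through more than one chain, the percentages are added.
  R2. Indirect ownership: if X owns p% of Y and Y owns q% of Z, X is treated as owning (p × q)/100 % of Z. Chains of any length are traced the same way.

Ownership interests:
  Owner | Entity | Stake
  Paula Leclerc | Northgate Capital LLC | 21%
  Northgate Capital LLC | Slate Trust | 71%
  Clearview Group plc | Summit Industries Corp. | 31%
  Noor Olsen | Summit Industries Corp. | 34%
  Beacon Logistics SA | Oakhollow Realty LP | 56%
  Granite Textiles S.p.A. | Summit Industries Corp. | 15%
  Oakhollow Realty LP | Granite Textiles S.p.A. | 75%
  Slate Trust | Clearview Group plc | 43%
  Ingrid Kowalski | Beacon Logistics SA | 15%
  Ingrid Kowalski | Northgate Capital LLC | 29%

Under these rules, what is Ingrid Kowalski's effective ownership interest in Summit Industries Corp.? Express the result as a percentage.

3.689647%

Chain via Northgate Capital LLC → Slate Trust → Clearview Group plc (R2): 29% × 71% × 43% × 31% = 2.744647% of Summit Industries Corp.
Chain via Beacon Logistics SA → Oakhollow Realty LP → Granite Textiles S.p.A. (R2): 15% × 56% × 75% × 15% = 0.945% of Summit Industries Corp.
Aggregating (R1): 2.744647% + 0.945% = 3.689647%.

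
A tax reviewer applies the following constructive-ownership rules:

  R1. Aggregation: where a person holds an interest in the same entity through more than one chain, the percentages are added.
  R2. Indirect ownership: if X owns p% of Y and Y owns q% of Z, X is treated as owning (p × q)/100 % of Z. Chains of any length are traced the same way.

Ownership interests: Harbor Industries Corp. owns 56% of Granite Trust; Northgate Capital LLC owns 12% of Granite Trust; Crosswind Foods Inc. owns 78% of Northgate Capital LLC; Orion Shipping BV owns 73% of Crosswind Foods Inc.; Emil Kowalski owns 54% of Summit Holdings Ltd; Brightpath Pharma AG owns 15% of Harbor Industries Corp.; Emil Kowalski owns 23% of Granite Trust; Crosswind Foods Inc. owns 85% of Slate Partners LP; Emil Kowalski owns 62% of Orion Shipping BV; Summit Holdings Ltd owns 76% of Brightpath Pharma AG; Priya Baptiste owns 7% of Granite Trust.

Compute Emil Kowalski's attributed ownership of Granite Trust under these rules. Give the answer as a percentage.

Chain via Summit Holdings Ltd → Brightpath Pharma AG → Harbor Industries Corp. (R2): 54% × 76% × 15% × 56% = 3.44736% of Granite Trust.
Chain via Orion Shipping BV → Crosswind Foods Inc. → Northgate Capital LLC (R2): 62% × 73% × 78% × 12% = 4.236336% of Granite Trust.
Direct interest in Granite Trust: 23%.
Aggregating (R1): 3.44736% + 4.236336% + 23% = 30.683696%.

30.683696%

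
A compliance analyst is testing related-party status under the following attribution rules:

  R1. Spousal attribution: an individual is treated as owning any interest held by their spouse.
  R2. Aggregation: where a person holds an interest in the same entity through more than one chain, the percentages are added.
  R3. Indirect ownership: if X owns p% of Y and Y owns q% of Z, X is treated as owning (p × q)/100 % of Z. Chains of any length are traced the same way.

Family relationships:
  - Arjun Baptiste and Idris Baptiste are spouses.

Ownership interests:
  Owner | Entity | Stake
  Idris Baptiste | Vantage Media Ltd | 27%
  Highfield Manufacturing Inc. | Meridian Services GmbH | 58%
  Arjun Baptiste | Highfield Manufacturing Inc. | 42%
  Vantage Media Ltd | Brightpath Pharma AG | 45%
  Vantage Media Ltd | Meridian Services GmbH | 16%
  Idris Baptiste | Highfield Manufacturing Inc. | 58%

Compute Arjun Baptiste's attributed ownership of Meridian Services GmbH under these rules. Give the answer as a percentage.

62.32%

By spousal attribution (R1), Arjun Baptiste is treated as also owning Idris Baptiste's interest in Highfield Manufacturing Inc, giving 42% + 58% = 100%.
By spousal attribution (R1), Arjun Baptiste is treated as owning Idris Baptiste's 27% interest in Vantage Media Ltd.
Chain via Highfield Manufacturing Inc. (R3): 100% × 58% = 58% of Meridian Services GmbH.
Chain via Vantage Media Ltd (R3): 27% × 16% = 4.32% of Meridian Services GmbH.
Aggregating (R2): 58% + 4.32% = 62.32%.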